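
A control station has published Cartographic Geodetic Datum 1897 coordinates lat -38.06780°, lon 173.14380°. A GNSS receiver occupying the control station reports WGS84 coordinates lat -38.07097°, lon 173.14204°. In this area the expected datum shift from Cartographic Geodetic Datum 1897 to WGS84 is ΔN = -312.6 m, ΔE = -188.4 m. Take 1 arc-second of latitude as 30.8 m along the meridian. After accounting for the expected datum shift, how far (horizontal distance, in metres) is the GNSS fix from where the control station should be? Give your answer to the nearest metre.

52 m

Observed coordinate differences: Δφ = -0.00317°, Δλ = -0.00176°.
Converting to metres (1° lat = 110880 m, cos φ = 0.787282): observed ΔN = -351.5 m, observed ΔE = -153.6 m.
Subtracting the expected shift leaves a residual of -351.5 − (-312.6) = -38.9 m north and -153.6 − (-188.4) = 34.8 m east.
Residual distance = √((-38.9)² + 34.8²) = 52.2 m.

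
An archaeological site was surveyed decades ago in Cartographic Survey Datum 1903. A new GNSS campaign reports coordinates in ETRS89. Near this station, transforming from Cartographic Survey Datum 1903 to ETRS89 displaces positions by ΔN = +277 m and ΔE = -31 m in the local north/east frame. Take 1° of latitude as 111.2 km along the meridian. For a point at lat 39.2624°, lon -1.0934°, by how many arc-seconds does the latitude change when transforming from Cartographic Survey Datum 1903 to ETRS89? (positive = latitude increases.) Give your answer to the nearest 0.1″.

Δφ = 9.0″

1° of latitude = 111.2 km, so Δφ = 277.0 / 111200 = 0.0024910° = 8.968″.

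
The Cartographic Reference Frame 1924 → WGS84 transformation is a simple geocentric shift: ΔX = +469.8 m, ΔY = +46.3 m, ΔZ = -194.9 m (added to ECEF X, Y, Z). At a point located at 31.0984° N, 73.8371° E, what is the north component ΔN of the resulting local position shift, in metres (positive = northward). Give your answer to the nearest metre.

ΔN = -257 m

At φ = 31.0984°, λ = 73.8371°: sin φ = 0.516509, cos φ = 0.856282, sin λ = 0.960474, cos λ = 0.278369.
ΔN = −sin φ cos λ·ΔX − sin φ sin λ·ΔY + cos φ·ΔZ = −(0.516509)(0.278369)(469.8) − (0.516509)(0.960474)(46.3) + (0.856282)(-194.9) = -257.41 m.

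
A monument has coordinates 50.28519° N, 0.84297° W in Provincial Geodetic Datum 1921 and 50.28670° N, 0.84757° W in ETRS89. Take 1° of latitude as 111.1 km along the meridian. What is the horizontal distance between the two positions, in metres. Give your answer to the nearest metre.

Δφ = 50.28670° − 50.28519° = +0.00151°; Δλ = -0.84757° − -0.84297° = -0.00460°.
ΔN = Δφ × 111100 = 167.8 m; ΔE = Δλ × 111100 × cos(50.28519°) = -0.00460 × 111100 × 0.638967 = -326.6 m.
Distance = √(ΔE² + ΔN²) = √((-326.6)² + 167.8²) = 367.1 m.

367 m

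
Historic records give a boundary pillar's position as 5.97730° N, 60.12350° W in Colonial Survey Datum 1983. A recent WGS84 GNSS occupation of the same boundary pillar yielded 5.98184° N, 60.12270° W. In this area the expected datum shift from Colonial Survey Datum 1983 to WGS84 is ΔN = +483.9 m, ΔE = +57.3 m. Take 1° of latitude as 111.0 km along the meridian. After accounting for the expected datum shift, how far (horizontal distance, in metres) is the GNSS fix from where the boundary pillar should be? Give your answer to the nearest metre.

Observed coordinate differences: Δφ = +0.00454°, Δλ = +0.00080°.
Converting to metres (1° lat = 111000 m, cos φ = 0.994563): observed ΔN = 503.9 m, observed ΔE = 88.3 m.
Subtracting the expected shift leaves a residual of 503.9 − (483.9) = 20.0 m north and 88.3 − (57.3) = 31.0 m east.
Residual distance = √(20.0² + 31.0²) = 36.9 m.

37 m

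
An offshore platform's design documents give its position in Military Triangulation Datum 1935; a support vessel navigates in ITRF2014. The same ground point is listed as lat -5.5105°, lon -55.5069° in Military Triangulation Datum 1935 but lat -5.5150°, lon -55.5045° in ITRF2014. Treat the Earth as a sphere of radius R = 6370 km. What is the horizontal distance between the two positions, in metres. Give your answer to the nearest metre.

566 m

Δφ = -5.5150° − -5.5105° = -0.0045°; Δλ = -55.5045° − -55.5069° = +0.0024°.
1° along a meridian = πR/180 = 111177 m.
ΔN = Δφ × 111177 = -500.3 m; ΔE = Δλ × 111177 × cos(-5.5105°) = +0.0024 × 111177 × 0.995379 = 265.6 m.
Distance = √(ΔE² + ΔN²) = √(265.6² + (-500.3)²) = 566.4 m.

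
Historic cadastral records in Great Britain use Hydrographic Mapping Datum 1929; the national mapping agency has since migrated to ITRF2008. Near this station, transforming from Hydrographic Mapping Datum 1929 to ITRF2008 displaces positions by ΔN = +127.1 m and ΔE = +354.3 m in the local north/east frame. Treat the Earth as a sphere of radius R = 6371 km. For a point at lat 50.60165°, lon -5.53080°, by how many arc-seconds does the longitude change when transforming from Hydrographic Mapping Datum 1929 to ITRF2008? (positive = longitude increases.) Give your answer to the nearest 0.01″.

At latitude 50.60165°, cos φ = 0.634708.
One radian of longitude at latitude φ spans R cos φ, so Δλ = ΔE / (R cos φ) = 354.3 / (6371000 × 0.634708) = 8.7617e-05 rad = 18.072″.

Δλ = 18.07″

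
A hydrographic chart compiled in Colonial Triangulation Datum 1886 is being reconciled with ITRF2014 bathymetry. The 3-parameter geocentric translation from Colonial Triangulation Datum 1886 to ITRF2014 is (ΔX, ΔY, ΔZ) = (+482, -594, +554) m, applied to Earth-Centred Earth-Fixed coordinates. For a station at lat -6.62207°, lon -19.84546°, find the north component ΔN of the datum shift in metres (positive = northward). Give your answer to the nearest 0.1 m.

ΔN = 625.8 m

At φ = -6.62207°, λ = -19.84546°: sin φ = -0.115320, cos φ = 0.993328, sin λ = -0.339484, cos λ = 0.940612.
ΔN = −sin φ cos λ·ΔX − sin φ sin λ·ΔY + cos φ·ΔZ = −(-0.115320)(0.940612)(482) − (-0.115320)(-0.339484)(-594) + (0.993328)(554) = 625.84 m.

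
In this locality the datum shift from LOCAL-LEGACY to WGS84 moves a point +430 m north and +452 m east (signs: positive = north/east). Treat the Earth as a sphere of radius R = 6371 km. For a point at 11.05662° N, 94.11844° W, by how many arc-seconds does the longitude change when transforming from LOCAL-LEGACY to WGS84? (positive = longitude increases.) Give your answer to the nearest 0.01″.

Δλ = 14.91″

At latitude 11.05662°, cos φ = 0.981438.
One radian of longitude at latitude φ spans R cos φ, so Δλ = ΔE / (R cos φ) = 452.0 / (6371000 × 0.981438) = 7.2288e-05 rad = 14.911″.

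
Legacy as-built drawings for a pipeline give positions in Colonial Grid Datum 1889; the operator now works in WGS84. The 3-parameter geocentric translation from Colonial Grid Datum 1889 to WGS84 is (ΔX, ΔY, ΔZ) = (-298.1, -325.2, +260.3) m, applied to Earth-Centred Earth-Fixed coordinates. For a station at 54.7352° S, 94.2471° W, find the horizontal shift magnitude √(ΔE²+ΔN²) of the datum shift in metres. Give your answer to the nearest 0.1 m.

512.1 m

At φ = -54.7352°, λ = -94.2471°: sin φ = -0.816492, cos φ = 0.577356, sin λ = -0.997254, cos λ = -0.074058.
ΔE = −sin λ·ΔX + cos λ·ΔY = −(-0.997254)·(-298.1) + (-0.074058)·(-325.2) = -273.20 m.
ΔN = −sin φ cos λ·ΔX − sin φ sin λ·ΔY + cos φ·ΔZ = −(-0.816492)(-0.074058)(-298.1) − (-0.816492)(-0.997254)(-325.2) + (0.577356)(260.3) = 433.11 m.
Horizontal magnitude = √(ΔE² + ΔN²) = √((-273.20)² + 433.11²) = 512.07 m.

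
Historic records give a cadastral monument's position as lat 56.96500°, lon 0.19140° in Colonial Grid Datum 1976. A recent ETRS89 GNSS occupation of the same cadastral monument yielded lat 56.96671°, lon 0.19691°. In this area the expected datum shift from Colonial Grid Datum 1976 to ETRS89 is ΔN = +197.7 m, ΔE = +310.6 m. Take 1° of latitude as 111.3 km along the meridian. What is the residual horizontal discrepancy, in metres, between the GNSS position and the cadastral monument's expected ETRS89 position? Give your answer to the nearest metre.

25 m

Observed coordinate differences: Δφ = +0.00171°, Δλ = +0.00551°.
Converting to metres (1° lat = 111300 m, cos φ = 0.545151): observed ΔN = 190.3 m, observed ΔE = 334.3 m.
Subtracting the expected shift leaves a residual of 190.3 − (197.7) = -7.4 m north and 334.3 − (310.6) = 23.7 m east.
Residual distance = √((-7.4)² + 23.7²) = 24.8 m.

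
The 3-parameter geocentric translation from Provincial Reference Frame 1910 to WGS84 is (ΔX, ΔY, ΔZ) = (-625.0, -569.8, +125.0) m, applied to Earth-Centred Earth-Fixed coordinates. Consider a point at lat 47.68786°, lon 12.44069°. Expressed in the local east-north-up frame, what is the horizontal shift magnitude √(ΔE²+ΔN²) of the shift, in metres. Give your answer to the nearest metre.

At φ = 47.68786°, λ = 12.44069°: sin φ = 0.739488, cos φ = 0.673169, sin λ = 0.215429, cos λ = 0.976520.
ΔE = −sin λ·ΔX + cos λ·ΔY = −(0.215429)·(-625.0) + (0.976520)·(-569.8) = -421.78 m.
ΔN = −sin φ cos λ·ΔX − sin φ sin λ·ΔY + cos φ·ΔZ = −(0.739488)(0.976520)(-625.0) − (0.739488)(0.215429)(-569.8) + (0.673169)(125.0) = 626.25 m.
Horizontal magnitude = √(ΔE² + ΔN²) = √((-421.78)² + 626.25²) = 755.04 m.

755 m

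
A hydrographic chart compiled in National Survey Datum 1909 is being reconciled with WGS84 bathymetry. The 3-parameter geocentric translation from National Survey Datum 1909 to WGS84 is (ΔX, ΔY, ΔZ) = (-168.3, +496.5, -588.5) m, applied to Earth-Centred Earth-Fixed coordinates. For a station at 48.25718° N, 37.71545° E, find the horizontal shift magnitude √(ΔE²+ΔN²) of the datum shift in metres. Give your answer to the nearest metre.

718 m

The local east axis at (φ, λ) is (−sin λ, cos λ, 0), so ΔE = −sin(37.71545°)·(-168.3) + cos(37.71545°)·496.5 = 495.72 m.
The local north axis is (−sin φ cos λ, −sin φ sin λ, cos φ), giving ΔN = 99.338 − 226.625 − 391.816 = -519.10 m.
Horizontal magnitude = √(ΔE² + ΔN²) = √(495.72² + (-519.10)²) = 717.78 m.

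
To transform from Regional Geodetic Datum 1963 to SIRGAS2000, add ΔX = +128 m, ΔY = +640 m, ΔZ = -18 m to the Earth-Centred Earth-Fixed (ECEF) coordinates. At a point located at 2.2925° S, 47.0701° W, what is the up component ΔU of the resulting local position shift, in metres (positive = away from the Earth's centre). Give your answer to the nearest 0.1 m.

ΔU = -380.4 m

The local up (radial) axis is (cos φ cos λ, cos φ sin λ, sin φ), giving ΔU = 87.111 − 468.225 + 0.720 = -380.39 m.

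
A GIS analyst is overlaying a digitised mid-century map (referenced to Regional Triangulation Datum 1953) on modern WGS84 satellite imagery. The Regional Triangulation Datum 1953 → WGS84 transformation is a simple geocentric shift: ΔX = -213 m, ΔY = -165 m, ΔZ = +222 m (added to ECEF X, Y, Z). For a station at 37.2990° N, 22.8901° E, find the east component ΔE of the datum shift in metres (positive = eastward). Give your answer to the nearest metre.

At φ = 37.2990°, λ = 22.8901°: sin φ = 0.605975, cos φ = 0.795484, sin λ = 0.388965, cos λ = 0.921253.
ΔE = −sin λ·ΔX + cos λ·ΔY = −(0.388965)·(-213) + (0.921253)·(-165) = -69.16 m.

ΔE = -69 m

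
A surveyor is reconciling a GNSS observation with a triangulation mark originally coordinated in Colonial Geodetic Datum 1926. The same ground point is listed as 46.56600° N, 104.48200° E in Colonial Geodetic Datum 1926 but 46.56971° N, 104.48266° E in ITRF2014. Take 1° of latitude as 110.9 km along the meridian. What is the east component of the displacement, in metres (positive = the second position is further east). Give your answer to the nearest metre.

Δφ = 46.56971° − 46.56600° = +0.00371°; Δλ = 104.48266° − 104.48200° = +0.00066°.
ΔN = Δφ × 110900 = 411.4 m; ΔE = Δλ × 110900 × cos(46.56600°) = +0.00066 × 110900 × 0.687519 = 50.3 m.

ΔE = 50 m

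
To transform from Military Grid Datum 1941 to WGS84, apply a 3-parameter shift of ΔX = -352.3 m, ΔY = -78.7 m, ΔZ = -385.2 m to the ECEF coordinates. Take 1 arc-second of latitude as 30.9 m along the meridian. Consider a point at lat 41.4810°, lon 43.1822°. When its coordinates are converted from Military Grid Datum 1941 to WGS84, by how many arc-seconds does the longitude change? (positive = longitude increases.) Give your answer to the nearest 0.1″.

Δλ = 7.9″

sin φ = 0.662372, cos φ = 0.749175, sin λ = 0.684321, cos λ = 0.729181.
East component: ΔE = −sin λ·ΔX + cos λ·ΔY = −(0.684321)(-352.3) + (0.729181)(-78.7) = 183.70 m.
1° of latitude spans 3600 × 30.90 = 111240 m; at latitude φ, 1° of longitude spans that × cos φ = 83338.3 m, so Δλ = 183.70 / 83338.3 × 3600 = 7.935″.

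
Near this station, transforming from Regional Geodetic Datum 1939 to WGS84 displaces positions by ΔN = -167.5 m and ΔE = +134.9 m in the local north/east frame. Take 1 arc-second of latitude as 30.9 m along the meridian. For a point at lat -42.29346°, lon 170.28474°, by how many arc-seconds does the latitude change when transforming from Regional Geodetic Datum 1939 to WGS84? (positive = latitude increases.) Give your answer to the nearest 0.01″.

1″ of latitude = 30.90 m, so Δφ = -167.5 / 30.90 = -5.421″.

Δφ = -5.42″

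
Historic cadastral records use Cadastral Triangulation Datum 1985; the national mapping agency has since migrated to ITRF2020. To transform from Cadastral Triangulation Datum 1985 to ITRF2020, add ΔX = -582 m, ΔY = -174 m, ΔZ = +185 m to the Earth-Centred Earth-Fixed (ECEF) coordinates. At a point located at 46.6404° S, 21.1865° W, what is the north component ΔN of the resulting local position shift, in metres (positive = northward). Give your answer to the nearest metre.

The local north axis is (−sin φ cos λ, −sin φ sin λ, cos φ), giving ΔN = -394.547 + 45.721 + 127.016 = -221.81 m.

ΔN = -222 m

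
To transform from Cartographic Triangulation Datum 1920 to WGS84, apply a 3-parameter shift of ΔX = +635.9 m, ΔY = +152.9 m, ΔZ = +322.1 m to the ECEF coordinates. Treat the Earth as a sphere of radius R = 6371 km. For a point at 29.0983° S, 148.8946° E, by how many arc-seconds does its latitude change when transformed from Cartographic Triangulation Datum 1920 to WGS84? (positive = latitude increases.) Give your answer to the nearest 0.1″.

sin φ = -0.486309, cos φ = 0.873787, sin λ = 0.516614, cos λ = -0.856218.
North component: ΔN = −sin φ cos λ·ΔX − sin φ sin λ·ΔY + cos φ·ΔZ = −(-0.486309)(-0.856218)(635.9) − (-0.486309)(0.516614)(152.9) + (0.873787)(322.1) = 55.08 m.
1° of latitude spans πR/180 = 111195 m, so Δφ = 55.08 / 111195 × 3600 = 1.783″.

Δφ = 1.8″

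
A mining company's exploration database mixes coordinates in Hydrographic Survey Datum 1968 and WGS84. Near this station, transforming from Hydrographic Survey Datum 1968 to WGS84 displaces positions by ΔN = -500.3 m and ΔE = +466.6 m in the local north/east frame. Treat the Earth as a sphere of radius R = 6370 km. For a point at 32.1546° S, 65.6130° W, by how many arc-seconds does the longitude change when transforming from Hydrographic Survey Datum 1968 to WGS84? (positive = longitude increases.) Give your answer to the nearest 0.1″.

At latitude -32.1546°, cos φ = 0.846615.
One radian of longitude at latitude φ spans R cos φ, so Δλ = ΔE / (R cos φ) = 466.6 / (6370000 × 0.846615) = 8.6521e-05 rad = 17.846″.

Δλ = 17.8″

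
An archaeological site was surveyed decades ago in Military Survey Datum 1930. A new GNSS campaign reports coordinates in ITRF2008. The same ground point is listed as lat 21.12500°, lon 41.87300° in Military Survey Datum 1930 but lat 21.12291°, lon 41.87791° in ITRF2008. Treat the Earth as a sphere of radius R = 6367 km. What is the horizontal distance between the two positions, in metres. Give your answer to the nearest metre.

Δφ = 21.12291° − 21.12500° = -0.00209°; Δλ = 41.87791° − 41.87300° = +0.00491°.
1° along a meridian = πR/180 = 111125 m.
ΔN = Δφ × 111125 = -232.3 m; ΔE = Δλ × 111125 × cos(21.12500°) = +0.00491 × 111125 × 0.932796 = 509.0 m.
Distance = √(ΔE² + ΔN²) = √(509.0² + (-232.3)²) = 559.4 m.

559 m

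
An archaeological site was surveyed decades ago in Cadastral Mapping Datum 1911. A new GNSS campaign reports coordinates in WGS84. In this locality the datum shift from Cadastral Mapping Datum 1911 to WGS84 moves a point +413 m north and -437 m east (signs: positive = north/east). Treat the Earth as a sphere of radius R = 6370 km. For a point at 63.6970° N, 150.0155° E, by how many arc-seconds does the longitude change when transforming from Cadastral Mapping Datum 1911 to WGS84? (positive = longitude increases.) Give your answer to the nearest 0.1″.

At latitude 63.6970°, cos φ = 0.443118.
One radian of longitude at latitude φ spans R cos φ, so Δλ = ΔE / (R cos φ) = -437.0 / (6370000 × 0.443118) = -1.5482e-04 rad = -31.934″.

Δλ = -31.9″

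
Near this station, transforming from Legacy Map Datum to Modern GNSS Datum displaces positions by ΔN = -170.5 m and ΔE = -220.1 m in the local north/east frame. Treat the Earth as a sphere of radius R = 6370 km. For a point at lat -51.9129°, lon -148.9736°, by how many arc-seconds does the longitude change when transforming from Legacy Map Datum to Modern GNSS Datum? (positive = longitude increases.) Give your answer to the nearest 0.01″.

Δλ = -11.55″

At latitude -51.9129°, cos φ = 0.616859.
One radian of longitude at latitude φ spans R cos φ, so Δλ = ΔE / (R cos φ) = -220.1 / (6370000 × 0.616859) = -5.6014e-05 rad = -11.554″.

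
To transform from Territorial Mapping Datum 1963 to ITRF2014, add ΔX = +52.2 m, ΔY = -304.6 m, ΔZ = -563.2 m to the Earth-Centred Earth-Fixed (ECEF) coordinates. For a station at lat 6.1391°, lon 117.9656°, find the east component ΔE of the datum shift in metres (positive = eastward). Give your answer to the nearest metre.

ΔE = 97 m

The local east axis at (φ, λ) is (−sin λ, cos λ, 0), so ΔE = −sin(117.9656°)·52.2 + cos(117.9656°)·(-304.6) = 96.73 m.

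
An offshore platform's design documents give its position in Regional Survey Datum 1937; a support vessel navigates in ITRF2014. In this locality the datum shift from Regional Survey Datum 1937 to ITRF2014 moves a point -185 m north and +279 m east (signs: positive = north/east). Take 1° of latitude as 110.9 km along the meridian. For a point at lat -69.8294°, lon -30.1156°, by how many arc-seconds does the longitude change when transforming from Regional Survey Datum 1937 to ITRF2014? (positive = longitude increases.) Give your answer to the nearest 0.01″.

At latitude -69.8294°, cos φ = 0.344817.
1° of longitude at this latitude = 110.9 × cos φ = 38.24 km, so Δλ = 279.0 / 38240.2 = 0.0072960° = 26.266″.

Δλ = 26.27″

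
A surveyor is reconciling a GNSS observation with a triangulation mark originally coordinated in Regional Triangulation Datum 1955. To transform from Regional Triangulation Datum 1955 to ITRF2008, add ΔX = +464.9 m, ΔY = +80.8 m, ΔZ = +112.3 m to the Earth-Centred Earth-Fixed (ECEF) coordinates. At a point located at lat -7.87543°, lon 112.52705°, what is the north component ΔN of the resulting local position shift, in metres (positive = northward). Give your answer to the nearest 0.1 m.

ΔN = 97.1 m

At φ = -7.87543°, λ = 112.52705°: sin φ = -0.137020, cos φ = 0.990568, sin λ = 0.923699, cos λ = -0.383120.
ΔN = −sin φ cos λ·ΔX − sin φ sin λ·ΔY + cos φ·ΔZ = −(-0.137020)(-0.383120)(464.9) − (-0.137020)(0.923699)(80.8) + (0.990568)(112.3) = 97.06 m.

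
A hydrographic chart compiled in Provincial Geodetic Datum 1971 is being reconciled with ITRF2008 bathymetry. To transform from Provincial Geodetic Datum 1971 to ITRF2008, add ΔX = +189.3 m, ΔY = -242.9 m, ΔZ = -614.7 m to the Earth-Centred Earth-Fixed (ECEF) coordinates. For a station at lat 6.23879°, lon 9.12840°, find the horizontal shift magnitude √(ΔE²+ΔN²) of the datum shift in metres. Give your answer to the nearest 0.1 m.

The local east axis at (φ, λ) is (−sin λ, cos λ, 0), so ΔE = −sin(9.12840°)·189.3 + cos(9.12840°)·(-242.9) = -269.86 m.
The local north axis is (−sin φ cos λ, −sin φ sin λ, cos φ), giving ΔN = -20.311 + 4.188 − 611.060 = -627.18 m.
Horizontal magnitude = √(ΔE² + ΔN²) = √((-269.86)² + (-627.18)²) = 682.77 m.

682.8 m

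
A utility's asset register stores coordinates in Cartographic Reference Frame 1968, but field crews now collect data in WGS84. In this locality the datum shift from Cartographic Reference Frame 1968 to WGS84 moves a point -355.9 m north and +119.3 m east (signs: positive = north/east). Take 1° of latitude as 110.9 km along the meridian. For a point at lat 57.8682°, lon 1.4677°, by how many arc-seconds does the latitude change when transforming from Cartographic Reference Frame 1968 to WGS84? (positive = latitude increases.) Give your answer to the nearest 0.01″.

Δφ = -11.55″

1° of latitude = 110.9 km, so Δφ = -355.9 / 110900 = -0.0032092° = -11.553″.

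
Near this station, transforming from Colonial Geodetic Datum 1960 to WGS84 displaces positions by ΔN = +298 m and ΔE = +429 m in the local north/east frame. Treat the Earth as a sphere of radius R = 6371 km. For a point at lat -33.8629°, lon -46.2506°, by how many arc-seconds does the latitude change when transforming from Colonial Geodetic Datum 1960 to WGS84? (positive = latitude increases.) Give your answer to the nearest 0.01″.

Δφ = 9.65″

On a sphere of radius R, 1 rad of latitude = R, so Δφ = ΔN / R = 298.0 / 6371000 = 4.6774e-05 rad = 9.648″.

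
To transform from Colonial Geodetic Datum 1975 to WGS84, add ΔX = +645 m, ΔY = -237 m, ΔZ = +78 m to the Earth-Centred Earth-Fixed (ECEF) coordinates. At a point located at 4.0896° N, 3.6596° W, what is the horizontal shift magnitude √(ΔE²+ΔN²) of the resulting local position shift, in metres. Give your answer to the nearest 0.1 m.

197.8 m

At φ = 4.0896°, λ = -3.6596°: sin φ = 0.071316, cos φ = 0.997454, sin λ = -0.063829, cos λ = 0.997961.
ΔE = −sin λ·ΔX + cos λ·ΔY = −(-0.063829)·(645) + (0.997961)·(-237) = -195.35 m.
ΔN = −sin φ cos λ·ΔX − sin φ sin λ·ΔY + cos φ·ΔZ = −(0.071316)(0.997961)(645) − (0.071316)(-0.063829)(-237) + (0.997454)(78) = 30.82 m.
Horizontal magnitude = √(ΔE² + ΔN²) = √((-195.35)² + 30.82²) = 197.76 m.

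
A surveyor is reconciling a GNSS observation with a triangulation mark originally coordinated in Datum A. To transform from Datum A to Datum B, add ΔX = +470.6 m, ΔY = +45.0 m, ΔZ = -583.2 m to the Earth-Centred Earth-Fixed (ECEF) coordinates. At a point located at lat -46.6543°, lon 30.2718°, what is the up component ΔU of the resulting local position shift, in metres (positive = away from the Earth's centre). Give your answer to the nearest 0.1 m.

The local up (radial) axis is (cos φ cos λ, cos φ sin λ, sin φ), giving ΔU = 278.974 + 15.571 + 424.118 = 718.66 m.

ΔU = 718.7 m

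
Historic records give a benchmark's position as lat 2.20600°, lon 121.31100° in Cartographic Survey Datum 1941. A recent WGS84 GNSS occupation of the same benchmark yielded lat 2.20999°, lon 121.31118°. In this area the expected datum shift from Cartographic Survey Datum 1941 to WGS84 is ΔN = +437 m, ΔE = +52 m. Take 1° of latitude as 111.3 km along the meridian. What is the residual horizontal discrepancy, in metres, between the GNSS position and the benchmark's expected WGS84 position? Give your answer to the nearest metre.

Observed coordinate differences: Δφ = +0.00399°, Δλ = +0.00018°.
Converting to metres (1° lat = 111300 m, cos φ = 0.999259): observed ΔN = 444.1 m, observed ΔE = 20.0 m.
Subtracting the expected shift leaves a residual of 444.1 − (437) = 7.1 m north and 20.0 − (52) = -32.0 m east.
Residual distance = √(7.1² + (-32.0)²) = 32.8 m.

33 m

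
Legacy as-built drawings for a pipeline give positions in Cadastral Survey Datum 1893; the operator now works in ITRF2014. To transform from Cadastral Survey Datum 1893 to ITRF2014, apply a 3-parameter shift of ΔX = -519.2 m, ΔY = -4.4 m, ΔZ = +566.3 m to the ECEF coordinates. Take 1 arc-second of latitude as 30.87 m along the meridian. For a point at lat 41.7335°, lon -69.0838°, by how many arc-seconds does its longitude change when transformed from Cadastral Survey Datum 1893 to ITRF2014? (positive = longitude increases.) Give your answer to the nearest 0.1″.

sin φ = 0.665667, cos φ = 0.746249, sin λ = -0.934104, cos λ = 0.357002.
East component: ΔE = −sin λ·ΔX + cos λ·ΔY = −(-0.934104)(-519.2) + (0.357002)(-4.4) = -486.56 m.
1° of latitude spans 3600 × 30.87 = 111132 m; at latitude φ, 1° of longitude spans that × cos φ = 82932.2 m, so Δλ = -486.56 / 82932.2 × 3600 = -21.121″.

Δλ = -21.1″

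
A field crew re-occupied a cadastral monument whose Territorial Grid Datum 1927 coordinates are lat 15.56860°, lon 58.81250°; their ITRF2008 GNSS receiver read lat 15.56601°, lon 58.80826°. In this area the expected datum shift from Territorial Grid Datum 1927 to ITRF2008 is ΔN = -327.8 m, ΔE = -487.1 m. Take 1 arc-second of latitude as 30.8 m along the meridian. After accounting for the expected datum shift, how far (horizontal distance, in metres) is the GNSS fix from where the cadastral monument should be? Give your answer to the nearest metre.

Observed coordinate differences: Δφ = -0.00259°, Δλ = -0.00424°.
Converting to metres (1° lat = 110880 m, cos φ = 0.963310): observed ΔN = -287.2 m, observed ΔE = -452.9 m.
Subtracting the expected shift leaves a residual of -287.2 − (-327.8) = 40.6 m north and -452.9 − (-487.1) = 34.2 m east.
Residual distance = √(40.6² + 34.2²) = 53.1 m.

53 m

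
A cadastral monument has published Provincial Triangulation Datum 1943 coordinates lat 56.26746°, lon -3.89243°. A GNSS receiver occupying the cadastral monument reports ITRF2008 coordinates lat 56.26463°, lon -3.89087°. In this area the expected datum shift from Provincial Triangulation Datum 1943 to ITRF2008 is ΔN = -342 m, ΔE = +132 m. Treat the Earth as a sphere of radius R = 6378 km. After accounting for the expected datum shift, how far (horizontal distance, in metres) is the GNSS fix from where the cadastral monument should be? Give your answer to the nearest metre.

45 m

Observed coordinate differences: Δφ = -0.00283°, Δλ = +0.00156°.
Converting to metres (1° lat = 111317 m, cos φ = 0.555317): observed ΔN = -315.0 m, observed ΔE = 96.4 m.
Subtracting the expected shift leaves a residual of -315.0 − (-342) = 27.0 m north and 96.4 − (132) = -35.6 m east.
Residual distance = √(27.0² + (-35.6)²) = 44.6 m.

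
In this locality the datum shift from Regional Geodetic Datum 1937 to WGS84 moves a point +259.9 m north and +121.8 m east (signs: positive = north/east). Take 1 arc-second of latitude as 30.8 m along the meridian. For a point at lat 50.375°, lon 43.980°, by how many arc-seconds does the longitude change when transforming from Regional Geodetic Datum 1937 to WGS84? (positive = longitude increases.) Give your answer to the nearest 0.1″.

Δλ = 6.2″

At latitude 50.375°, cos φ = 0.637760.
1″ of longitude at this latitude = 30.80 × cos φ = 19.6430 m, so Δλ = 121.8 / 19.6430 = 6.201″.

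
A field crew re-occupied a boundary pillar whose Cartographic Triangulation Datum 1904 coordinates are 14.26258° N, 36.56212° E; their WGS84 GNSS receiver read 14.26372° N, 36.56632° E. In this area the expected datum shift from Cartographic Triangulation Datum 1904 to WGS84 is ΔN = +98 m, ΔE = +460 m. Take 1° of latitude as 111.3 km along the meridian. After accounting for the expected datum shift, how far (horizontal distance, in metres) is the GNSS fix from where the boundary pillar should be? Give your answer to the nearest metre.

Observed coordinate differences: Δφ = +0.00114°, Δλ = +0.00420°.
Converting to metres (1° lat = 111300 m, cos φ = 0.969177): observed ΔN = 126.9 m, observed ΔE = 453.1 m.
Subtracting the expected shift leaves a residual of 126.9 − (98) = 28.9 m north and 453.1 − (460) = -6.9 m east.
Residual distance = √(28.9² + (-6.9)²) = 29.7 m.

30 m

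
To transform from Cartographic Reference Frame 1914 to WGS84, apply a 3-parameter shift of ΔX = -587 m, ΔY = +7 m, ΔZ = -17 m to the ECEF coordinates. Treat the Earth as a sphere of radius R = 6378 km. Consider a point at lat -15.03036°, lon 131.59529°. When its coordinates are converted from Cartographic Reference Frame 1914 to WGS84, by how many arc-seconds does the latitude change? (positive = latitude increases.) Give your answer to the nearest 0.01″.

Δφ = 2.78″

sin φ = -0.259331, cos φ = 0.965789, sin λ = 0.747853, cos λ = -0.663865.
North component: ΔN = −sin φ cos λ·ΔX − sin φ sin λ·ΔY + cos φ·ΔZ = −(-0.259331)(-0.663865)(-587) − (-0.259331)(0.747853)(7) + (0.965789)(-17) = 86.00 m.
1° of latitude spans πR/180 = 111317 m, so Δφ = 86.00 / 111317 × 3600 = 2.781″.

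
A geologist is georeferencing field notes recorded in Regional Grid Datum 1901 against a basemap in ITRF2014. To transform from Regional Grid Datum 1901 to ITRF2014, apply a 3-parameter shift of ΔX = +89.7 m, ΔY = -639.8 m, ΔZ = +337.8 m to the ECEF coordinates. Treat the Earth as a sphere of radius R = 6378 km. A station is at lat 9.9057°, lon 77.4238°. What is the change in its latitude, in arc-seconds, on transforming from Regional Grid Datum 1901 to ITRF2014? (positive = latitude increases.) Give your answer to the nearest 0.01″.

sin φ = 0.172027, cos φ = 0.985092, sin λ = 0.976007, cos λ = 0.217738.
North component: ΔN = −sin φ cos λ·ΔX − sin φ sin λ·ΔY + cos φ·ΔZ = −(0.172027)(0.217738)(89.7) − (0.172027)(0.976007)(-639.8) + (0.985092)(337.8) = 436.83 m.
1° of latitude spans πR/180 = 111317 m, so Δφ = 436.83 / 111317 × 3600 = 14.127″.

Δφ = 14.13″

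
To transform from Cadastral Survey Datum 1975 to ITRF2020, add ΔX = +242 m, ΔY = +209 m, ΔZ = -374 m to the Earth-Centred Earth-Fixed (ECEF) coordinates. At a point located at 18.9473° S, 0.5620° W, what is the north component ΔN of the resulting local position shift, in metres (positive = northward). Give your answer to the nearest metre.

ΔN = -276 m

The local north axis is (−sin φ cos λ, −sin φ sin λ, cos φ), giving ΔN = 78.573 − 0.666 − 353.736 = -275.83 m.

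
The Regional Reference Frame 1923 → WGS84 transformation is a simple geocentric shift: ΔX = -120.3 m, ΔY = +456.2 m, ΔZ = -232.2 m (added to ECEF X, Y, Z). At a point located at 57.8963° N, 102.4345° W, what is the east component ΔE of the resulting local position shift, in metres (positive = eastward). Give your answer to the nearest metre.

ΔE = -216 m

The local east axis at (φ, λ) is (−sin λ, cos λ, 0), so ΔE = −sin(-102.4345°)·(-120.3) + cos(-102.4345°)·456.2 = -215.71 m.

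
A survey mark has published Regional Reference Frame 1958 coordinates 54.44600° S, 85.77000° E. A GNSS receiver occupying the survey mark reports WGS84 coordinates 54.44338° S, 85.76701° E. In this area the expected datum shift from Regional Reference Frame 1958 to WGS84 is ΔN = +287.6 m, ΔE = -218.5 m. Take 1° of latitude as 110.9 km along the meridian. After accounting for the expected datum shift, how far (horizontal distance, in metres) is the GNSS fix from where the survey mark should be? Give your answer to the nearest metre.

Observed coordinate differences: Δφ = +0.00262°, Δλ = -0.00299°.
Converting to metres (1° lat = 110900 m, cos φ = 0.581470): observed ΔN = 290.6 m, observed ΔE = -192.8 m.
Subtracting the expected shift leaves a residual of 290.6 − (287.6) = 3.0 m north and -192.8 − (-218.5) = 25.7 m east.
Residual distance = √(3.0² + 25.7²) = 25.9 m.

26 m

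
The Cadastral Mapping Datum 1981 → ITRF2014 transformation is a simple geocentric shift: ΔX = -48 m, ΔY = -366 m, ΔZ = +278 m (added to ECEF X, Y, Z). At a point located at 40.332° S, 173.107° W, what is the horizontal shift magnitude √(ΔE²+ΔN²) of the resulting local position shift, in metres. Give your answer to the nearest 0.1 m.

At φ = -40.332°, λ = -173.107°: sin φ = -0.647216, cos φ = 0.762307, sin λ = -0.120016, cos λ = -0.992772.
ΔE = −sin λ·ΔX + cos λ·ΔY = −(-0.120016)·(-48) + (-0.992772)·(-366) = 357.59 m.
ΔN = −sin φ cos λ·ΔX − sin φ sin λ·ΔY + cos φ·ΔZ = −(-0.647216)(-0.992772)(-48) − (-0.647216)(-0.120016)(-366) + (0.762307)(278) = 271.19 m.
Horizontal magnitude = √(ΔE² + ΔN²) = √(357.59² + 271.19²) = 448.80 m.

448.8 m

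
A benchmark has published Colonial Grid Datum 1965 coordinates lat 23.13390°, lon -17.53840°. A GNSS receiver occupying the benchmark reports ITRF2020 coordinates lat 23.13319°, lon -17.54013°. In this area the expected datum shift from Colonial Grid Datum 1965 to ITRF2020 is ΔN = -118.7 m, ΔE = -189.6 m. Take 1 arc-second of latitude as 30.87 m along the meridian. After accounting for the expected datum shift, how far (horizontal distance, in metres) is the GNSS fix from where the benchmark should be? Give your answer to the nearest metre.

Observed coordinate differences: Δφ = -0.00071°, Δλ = -0.00173°.
Converting to metres (1° lat = 111132 m, cos φ = 0.919589): observed ΔN = -78.9 m, observed ΔE = -176.8 m.
Subtracting the expected shift leaves a residual of -78.9 − (-118.7) = 39.8 m north and -176.8 − (-189.6) = 12.8 m east.
Residual distance = √(39.8² + 12.8²) = 41.8 m.

42 m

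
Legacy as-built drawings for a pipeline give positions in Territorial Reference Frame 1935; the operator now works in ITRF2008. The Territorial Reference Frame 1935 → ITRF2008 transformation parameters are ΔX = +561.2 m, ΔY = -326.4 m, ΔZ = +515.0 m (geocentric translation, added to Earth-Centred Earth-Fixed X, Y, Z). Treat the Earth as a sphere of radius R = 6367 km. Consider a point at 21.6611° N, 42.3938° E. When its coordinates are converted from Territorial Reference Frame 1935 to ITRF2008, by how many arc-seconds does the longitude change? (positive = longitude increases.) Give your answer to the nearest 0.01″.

sin φ = 0.369116, cos φ = 0.929383, sin λ = 0.674222, cos λ = 0.738528.
East component: ΔE = −sin λ·ΔX + cos λ·ΔY = −(0.674222)(561.2) + (0.738528)(-326.4) = -619.43 m.
1° of latitude spans πR/180 = 111125 m; at latitude φ, 1° of longitude spans that × cos φ = 103277.8 m, so Δλ = -619.43 / 103277.8 × 3600 = -21.592″.

Δλ = -21.59″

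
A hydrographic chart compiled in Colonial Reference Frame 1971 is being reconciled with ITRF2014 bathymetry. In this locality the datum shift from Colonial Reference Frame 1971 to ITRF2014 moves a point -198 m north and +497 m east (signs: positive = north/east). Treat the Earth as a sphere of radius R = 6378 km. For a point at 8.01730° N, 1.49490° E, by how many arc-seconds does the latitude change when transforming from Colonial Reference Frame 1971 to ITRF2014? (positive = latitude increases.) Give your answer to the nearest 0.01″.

Δφ = -6.40″

On a sphere of radius R, 1 rad of latitude = R, so Δφ = ΔN / R = -198.0 / 6378000 = -3.1044e-05 rad = -6.403″.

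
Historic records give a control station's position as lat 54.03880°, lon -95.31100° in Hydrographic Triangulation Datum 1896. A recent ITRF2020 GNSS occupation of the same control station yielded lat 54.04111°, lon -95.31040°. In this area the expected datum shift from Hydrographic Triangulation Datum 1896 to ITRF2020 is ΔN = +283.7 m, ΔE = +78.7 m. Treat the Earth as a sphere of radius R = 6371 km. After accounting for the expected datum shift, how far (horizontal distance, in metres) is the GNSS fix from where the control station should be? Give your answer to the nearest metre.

48 m

Observed coordinate differences: Δφ = +0.00231°, Δλ = +0.00060°.
Converting to metres (1° lat = 111195 m, cos φ = 0.587237): observed ΔN = 256.9 m, observed ΔE = 39.2 m.
Subtracting the expected shift leaves a residual of 256.9 − (283.7) = -26.8 m north and 39.2 − (78.7) = -39.5 m east.
Residual distance = √((-26.8)² + (-39.5)²) = 47.8 m.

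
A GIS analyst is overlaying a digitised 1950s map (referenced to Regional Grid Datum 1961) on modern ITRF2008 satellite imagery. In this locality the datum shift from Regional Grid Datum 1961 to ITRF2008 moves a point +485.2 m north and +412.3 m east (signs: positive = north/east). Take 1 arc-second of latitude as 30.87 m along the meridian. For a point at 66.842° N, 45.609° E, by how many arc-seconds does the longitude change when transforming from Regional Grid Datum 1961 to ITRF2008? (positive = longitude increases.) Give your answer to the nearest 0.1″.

Δλ = 34.0″

At latitude 66.842°, cos φ = 0.393268.
1″ of longitude at this latitude = 30.87 × cos φ = 12.1402 m, so Δλ = 412.3 / 12.1402 = 33.962″.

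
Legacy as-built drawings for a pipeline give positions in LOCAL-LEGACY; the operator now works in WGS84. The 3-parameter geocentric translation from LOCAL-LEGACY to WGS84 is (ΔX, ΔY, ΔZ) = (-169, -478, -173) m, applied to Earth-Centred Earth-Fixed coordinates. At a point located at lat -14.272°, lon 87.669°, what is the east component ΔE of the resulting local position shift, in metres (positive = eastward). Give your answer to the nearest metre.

ΔE = 149 m

At φ = -14.272°, λ = 87.669°: sin φ = -0.246525, cos φ = 0.969136, sin λ = 0.999173, cos λ = 0.040672.
ΔE = −sin λ·ΔX + cos λ·ΔY = −(0.999173)·(-169) + (0.040672)·(-478) = 149.42 m.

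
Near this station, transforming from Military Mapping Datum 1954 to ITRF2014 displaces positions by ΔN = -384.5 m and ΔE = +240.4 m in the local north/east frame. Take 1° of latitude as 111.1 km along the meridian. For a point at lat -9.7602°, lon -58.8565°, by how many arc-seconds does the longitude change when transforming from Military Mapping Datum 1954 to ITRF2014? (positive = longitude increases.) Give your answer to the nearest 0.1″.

At latitude -9.7602°, cos φ = 0.985526.
1° of longitude at this latitude = 111.1 × cos φ = 109.49 km, so Δλ = 240.4 / 109491.9 = 0.0021956° = 7.904″.

Δλ = 7.9″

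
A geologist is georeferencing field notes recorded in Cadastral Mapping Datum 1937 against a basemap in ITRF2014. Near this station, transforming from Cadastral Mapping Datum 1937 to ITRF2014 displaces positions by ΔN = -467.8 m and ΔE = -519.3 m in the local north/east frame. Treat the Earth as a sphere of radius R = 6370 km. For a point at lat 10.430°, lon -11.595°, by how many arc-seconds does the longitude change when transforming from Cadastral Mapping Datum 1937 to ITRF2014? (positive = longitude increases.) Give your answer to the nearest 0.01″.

Δλ = -17.10″

At latitude 10.430°, cos φ = 0.983477.
One radian of longitude at latitude φ spans R cos φ, so Δλ = ΔE / (R cos φ) = -519.3 / (6370000 × 0.983477) = -8.2892e-05 rad = -17.098″.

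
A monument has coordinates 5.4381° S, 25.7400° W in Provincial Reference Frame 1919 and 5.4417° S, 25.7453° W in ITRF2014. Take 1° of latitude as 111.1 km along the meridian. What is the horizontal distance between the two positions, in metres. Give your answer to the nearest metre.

710 m

Δφ = -5.4417° − -5.4381° = -0.0036°; Δλ = -25.7453° − -25.7400° = -0.0053°.
ΔN = Δφ × 111100 = -400.0 m; ΔE = Δλ × 111100 × cos(-5.4381°) = -0.0053 × 111100 × 0.995499 = -586.2 m.
Distance = √(ΔE² + ΔN²) = √((-586.2)² + (-400.0)²) = 709.6 m.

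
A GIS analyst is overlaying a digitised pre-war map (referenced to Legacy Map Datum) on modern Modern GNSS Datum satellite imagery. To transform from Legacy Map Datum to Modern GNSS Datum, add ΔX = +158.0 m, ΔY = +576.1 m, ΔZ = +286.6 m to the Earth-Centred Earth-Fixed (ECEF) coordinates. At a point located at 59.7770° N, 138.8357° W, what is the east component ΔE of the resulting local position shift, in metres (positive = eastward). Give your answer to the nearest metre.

At φ = 59.7770°, λ = -138.8357°: sin φ = 0.864073, cos φ = 0.503367, sin λ = -0.658221, cos λ = -0.752825.
ΔE = −sin λ·ΔX + cos λ·ΔY = −(-0.658221)·(158.0) + (-0.752825)·(576.1) = -329.70 m.

ΔE = -330 m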